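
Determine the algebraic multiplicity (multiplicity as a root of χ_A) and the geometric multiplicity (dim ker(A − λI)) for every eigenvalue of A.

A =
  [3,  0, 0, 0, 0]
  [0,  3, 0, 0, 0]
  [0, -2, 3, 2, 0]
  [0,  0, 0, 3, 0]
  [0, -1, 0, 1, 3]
λ = 3: alg = 5, geom = 4

Step 1 — factor the characteristic polynomial to read off the algebraic multiplicities:
  χ_A(x) = (x - 3)^5

Step 2 — compute geometric multiplicities via the rank-nullity identity g(λ) = n − rank(A − λI):
  rank(A − (3)·I) = 1, so dim ker(A − (3)·I) = n − 1 = 4

Summary:
  λ = 3: algebraic multiplicity = 5, geometric multiplicity = 4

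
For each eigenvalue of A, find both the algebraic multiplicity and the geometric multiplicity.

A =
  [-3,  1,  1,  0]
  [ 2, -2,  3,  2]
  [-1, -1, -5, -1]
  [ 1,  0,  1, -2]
λ = -3: alg = 4, geom = 2

Step 1 — factor the characteristic polynomial to read off the algebraic multiplicities:
  χ_A(x) = (x + 3)^4

Step 2 — compute geometric multiplicities via the rank-nullity identity g(λ) = n − rank(A − λI):
  rank(A − (-3)·I) = 2, so dim ker(A − (-3)·I) = n − 2 = 2

Summary:
  λ = -3: algebraic multiplicity = 4, geometric multiplicity = 2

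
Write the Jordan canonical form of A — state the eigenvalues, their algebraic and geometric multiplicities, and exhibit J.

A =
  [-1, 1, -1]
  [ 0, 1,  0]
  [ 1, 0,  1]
J_2(0) ⊕ J_1(1)

The characteristic polynomial is
  det(x·I − A) = x^3 - x^2 = x^2*(x - 1)

Eigenvalues and multiplicities (the geometric multiplicity of λ is n − rank(A − λI), which equals the number of Jordan blocks for λ):
  λ = 0: algebraic multiplicity = 2, geometric multiplicity = 1
  λ = 1: algebraic multiplicity = 1, geometric multiplicity = 1

Determining the block sizes for each eigenvalue:
  λ = 0: one block (gm = 1), so the single block has size am = 2 → block sizes [2]
  λ = 1: one block (gm = 1), so the single block has size am = 1 → block sizes [1]

Assembling the blocks gives a Jordan form
J =
  [0, 1, 0]
  [0, 0, 0]
  [0, 0, 1]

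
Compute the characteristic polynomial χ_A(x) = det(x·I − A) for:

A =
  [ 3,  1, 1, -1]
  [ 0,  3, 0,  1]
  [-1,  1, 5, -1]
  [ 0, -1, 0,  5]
x^4 - 16*x^3 + 96*x^2 - 256*x + 256

Expanding det(x·I − A) (e.g. by cofactor expansion or by noting that A is similar to its Jordan form J, which has the same characteristic polynomial as A) gives
  χ_A(x) = x^4 - 16*x^3 + 96*x^2 - 256*x + 256
which factors as (x - 4)^4. The eigenvalues (with algebraic multiplicities) are λ = 4 with multiplicity 4.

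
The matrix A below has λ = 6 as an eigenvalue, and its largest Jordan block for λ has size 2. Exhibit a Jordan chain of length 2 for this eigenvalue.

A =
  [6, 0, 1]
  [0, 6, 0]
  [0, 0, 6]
A Jordan chain for λ = 6 of length 2:
v_1 = (1, 0, 0)ᵀ
v_2 = (0, 0, 1)ᵀ

Let N = A − (6)·I. We want v_2 with N^2 v_2 = 0 but N^1 v_2 ≠ 0; then v_{j-1} := N · v_j for j = 2, …, 2.

Pick v_2 = (0, 0, 1)ᵀ.
Then v_1 = N · v_2 = (1, 0, 0)ᵀ.

Sanity check: (A − (6)·I) v_1 = (0, 0, 0)ᵀ = 0. ✓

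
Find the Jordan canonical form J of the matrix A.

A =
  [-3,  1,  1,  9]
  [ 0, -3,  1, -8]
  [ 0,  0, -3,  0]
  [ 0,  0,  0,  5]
J_3(-3) ⊕ J_1(5)

The characteristic polynomial is
  det(x·I − A) = x^4 + 4*x^3 - 18*x^2 - 108*x - 135 = (x - 5)*(x + 3)^3

Eigenvalues and multiplicities (the geometric multiplicity of λ is n − rank(A − λI), which equals the number of Jordan blocks for λ):
  λ = -3: algebraic multiplicity = 3, geometric multiplicity = 1
  λ = 5: algebraic multiplicity = 1, geometric multiplicity = 1

Determining the block sizes for each eigenvalue:
  λ = -3: one block (gm = 1), so the single block has size am = 3 → block sizes [3]
  λ = 5: one block (gm = 1), so the single block has size am = 1 → block sizes [1]

Assembling the blocks gives a Jordan form
J =
  [-3,  1,  0, 0]
  [ 0, -3,  1, 0]
  [ 0,  0, -3, 0]
  [ 0,  0,  0, 5]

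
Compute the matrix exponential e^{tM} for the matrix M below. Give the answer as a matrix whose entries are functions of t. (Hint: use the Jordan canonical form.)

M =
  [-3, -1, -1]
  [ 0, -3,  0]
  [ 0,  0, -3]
e^{tM} =
  [exp(-3*t), -t*exp(-3*t), -t*exp(-3*t)]
  [0, exp(-3*t), 0]
  [0, 0, exp(-3*t)]

Strategy: write M = P · J · P⁻¹ where J is a Jordan canonical form, so e^{tM} = P · e^{tJ} · P⁻¹, and e^{tJ} can be computed block-by-block.

M has Jordan form
J =
  [-3,  1,  0]
  [ 0, -3,  0]
  [ 0,  0, -3]
(up to reordering of blocks).

Per-block formulas:
  For a 2×2 Jordan block J_2(-3): exp(t · J_2(-3)) = e^(-3t)·(I + t·N), where N is the 2×2 nilpotent shift.
  For a 1×1 block at λ = -3: exp(t · [-3]) = [e^(-3t)].

After assembling e^{tJ} and conjugating by P, we get:

e^{tM} =
  [exp(-3*t), -t*exp(-3*t), -t*exp(-3*t)]
  [0, exp(-3*t), 0]
  [0, 0, exp(-3*t)]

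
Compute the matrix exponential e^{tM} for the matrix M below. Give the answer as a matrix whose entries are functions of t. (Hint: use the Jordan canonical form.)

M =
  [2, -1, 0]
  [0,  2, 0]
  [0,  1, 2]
e^{tM} =
  [exp(2*t), -t*exp(2*t), 0]
  [0, exp(2*t), 0]
  [0, t*exp(2*t), exp(2*t)]

Strategy: write M = P · J · P⁻¹ where J is a Jordan canonical form, so e^{tM} = P · e^{tJ} · P⁻¹, and e^{tJ} can be computed block-by-block.

M has Jordan form
J =
  [2, 1, 0]
  [0, 2, 0]
  [0, 0, 2]
(up to reordering of blocks).

Per-block formulas:
  For a 2×2 Jordan block J_2(2): exp(t · J_2(2)) = e^(2t)·(I + t·N), where N is the 2×2 nilpotent shift.
  For a 1×1 block at λ = 2: exp(t · [2]) = [e^(2t)].

After assembling e^{tJ} and conjugating by P, we get:

e^{tM} =
  [exp(2*t), -t*exp(2*t), 0]
  [0, exp(2*t), 0]
  [0, t*exp(2*t), exp(2*t)]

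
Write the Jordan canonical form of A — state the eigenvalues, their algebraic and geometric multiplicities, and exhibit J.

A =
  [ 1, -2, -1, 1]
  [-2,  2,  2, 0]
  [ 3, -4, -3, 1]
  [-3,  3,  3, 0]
J_3(0) ⊕ J_1(0)

The characteristic polynomial is
  det(x·I − A) = x^4

Eigenvalues and multiplicities (the geometric multiplicity of λ is n − rank(A − λI), which equals the number of Jordan blocks for λ):
  λ = 0: algebraic multiplicity = 4, geometric multiplicity = 2

Determining the block sizes for each eigenvalue:
  λ = 0: with am = 4 and gm = 2, the partition is not yet determined (e.g. several partitions of 4 into 2 parts exist). Let N = A − (0)·I. Computing rank(N^1) = 2, rank(N^2) = 1, rank(N^3) = 0; the number of blocks of size ≥ j is rank(N^{j−1}) − rank(N^j), giving [2, 1, 1]. So we have 1 block(s) of size 3, 1 block(s) of size 1 → block sizes [3, 1]

Assembling the blocks gives a Jordan form
J =
  [0, 1, 0, 0]
  [0, 0, 1, 0]
  [0, 0, 0, 0]
  [0, 0, 0, 0]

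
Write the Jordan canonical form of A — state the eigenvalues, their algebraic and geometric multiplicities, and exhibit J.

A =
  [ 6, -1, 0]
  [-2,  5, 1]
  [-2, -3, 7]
J_3(6)

The characteristic polynomial is
  det(x·I − A) = x^3 - 18*x^2 + 108*x - 216 = (x - 6)^3

Eigenvalues and multiplicities (the geometric multiplicity of λ is n − rank(A − λI), which equals the number of Jordan blocks for λ):
  λ = 6: algebraic multiplicity = 3, geometric multiplicity = 1

Determining the block sizes for each eigenvalue:
  λ = 6: one block (gm = 1), so the single block has size am = 3 → block sizes [3]

Assembling the blocks gives a Jordan form
J =
  [6, 1, 0]
  [0, 6, 1]
  [0, 0, 6]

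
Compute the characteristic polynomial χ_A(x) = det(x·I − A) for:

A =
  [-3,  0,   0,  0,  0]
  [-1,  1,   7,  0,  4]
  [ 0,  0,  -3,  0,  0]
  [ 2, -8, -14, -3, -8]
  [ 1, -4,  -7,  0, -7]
x^5 + 15*x^4 + 90*x^3 + 270*x^2 + 405*x + 243

Expanding det(x·I − A) (e.g. by cofactor expansion or by noting that A is similar to its Jordan form J, which has the same characteristic polynomial as A) gives
  χ_A(x) = x^5 + 15*x^4 + 90*x^3 + 270*x^2 + 405*x + 243
which factors as (x + 3)^5. The eigenvalues (with algebraic multiplicities) are λ = -3 with multiplicity 5.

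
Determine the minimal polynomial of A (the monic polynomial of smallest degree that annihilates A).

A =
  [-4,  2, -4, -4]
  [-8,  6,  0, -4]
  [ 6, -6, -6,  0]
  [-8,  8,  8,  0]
x^2 + 2*x

The characteristic polynomial is χ_A(x) = x^2*(x + 2)^2, so the eigenvalues are known. The minimal polynomial is
  m_A(x) = Π_λ (x − λ)^{k_λ}
where k_λ is the size of the *largest* Jordan block for λ (equivalently, the smallest k with (A − λI)^k v = 0 for every generalised eigenvector v of λ).

  λ = -2: largest Jordan block has size 1, contributing (x + 2)
  λ = 0: largest Jordan block has size 1, contributing (x − 0)

So m_A(x) = x*(x + 2) = x^2 + 2*x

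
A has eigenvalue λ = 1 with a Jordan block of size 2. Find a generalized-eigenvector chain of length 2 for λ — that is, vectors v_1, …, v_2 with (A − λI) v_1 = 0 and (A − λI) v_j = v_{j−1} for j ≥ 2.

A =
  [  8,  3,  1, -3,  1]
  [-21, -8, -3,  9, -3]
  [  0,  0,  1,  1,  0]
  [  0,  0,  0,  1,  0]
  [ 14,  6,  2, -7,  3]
A Jordan chain for λ = 1 of length 2:
v_1 = (7, -21, 0, 0, 14)ᵀ
v_2 = (1, 0, 0, 0, 0)ᵀ

Let N = A − (1)·I. We want v_2 with N^2 v_2 = 0 but N^1 v_2 ≠ 0; then v_{j-1} := N · v_j for j = 2, …, 2.

Pick v_2 = (1, 0, 0, 0, 0)ᵀ.
Then v_1 = N · v_2 = (7, -21, 0, 0, 14)ᵀ.

Sanity check: (A − (1)·I) v_1 = (0, 0, 0, 0, 0)ᵀ = 0. ✓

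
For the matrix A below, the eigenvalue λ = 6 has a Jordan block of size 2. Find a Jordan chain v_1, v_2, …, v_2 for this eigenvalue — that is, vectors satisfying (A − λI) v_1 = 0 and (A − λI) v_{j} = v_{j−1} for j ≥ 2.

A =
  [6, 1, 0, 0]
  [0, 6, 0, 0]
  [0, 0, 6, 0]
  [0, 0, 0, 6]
A Jordan chain for λ = 6 of length 2:
v_1 = (1, 0, 0, 0)ᵀ
v_2 = (0, 1, 0, 0)ᵀ

Let N = A − (6)·I. We want v_2 with N^2 v_2 = 0 but N^1 v_2 ≠ 0; then v_{j-1} := N · v_j for j = 2, …, 2.

Pick v_2 = (0, 1, 0, 0)ᵀ.
Then v_1 = N · v_2 = (1, 0, 0, 0)ᵀ.

Sanity check: (A − (6)·I) v_1 = (0, 0, 0, 0)ᵀ = 0. ✓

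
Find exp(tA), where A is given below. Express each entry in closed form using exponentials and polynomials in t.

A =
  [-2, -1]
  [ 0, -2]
e^{tA} =
  [exp(-2*t), -t*exp(-2*t)]
  [0, exp(-2*t)]

Strategy: write A = P · J · P⁻¹ where J is a Jordan canonical form, so e^{tA} = P · e^{tJ} · P⁻¹, and e^{tJ} can be computed block-by-block.

A has Jordan form
J =
  [-2,  1]
  [ 0, -2]
(up to reordering of blocks).

Per-block formulas:
  For a 2×2 Jordan block J_2(-2): exp(t · J_2(-2)) = e^(-2t)·(I + t·N), where N is the 2×2 nilpotent shift.

After assembling e^{tJ} and conjugating by P, we get:

e^{tA} =
  [exp(-2*t), -t*exp(-2*t)]
  [0, exp(-2*t)]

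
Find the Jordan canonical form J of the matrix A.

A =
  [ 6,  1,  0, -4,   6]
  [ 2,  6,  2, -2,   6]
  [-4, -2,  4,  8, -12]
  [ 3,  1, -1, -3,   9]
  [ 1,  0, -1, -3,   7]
J_2(4) ⊕ J_2(4) ⊕ J_1(4)

The characteristic polynomial is
  det(x·I − A) = x^5 - 20*x^4 + 160*x^3 - 640*x^2 + 1280*x - 1024 = (x - 4)^5

Eigenvalues and multiplicities (the geometric multiplicity of λ is n − rank(A − λI), which equals the number of Jordan blocks for λ):
  λ = 4: algebraic multiplicity = 5, geometric multiplicity = 3

Determining the block sizes for each eigenvalue:
  λ = 4: with am = 5 and gm = 3, the partition is not yet determined (e.g. several partitions of 5 into 3 parts exist). Let N = A − (4)·I. Computing rank(N^1) = 2, rank(N^2) = 0; the number of blocks of size ≥ j is rank(N^{j−1}) − rank(N^j), giving [3, 2]. So we have 2 block(s) of size 2, 1 block(s) of size 1 → block sizes [2, 2, 1]

Assembling the blocks gives a Jordan form
J =
  [4, 1, 0, 0, 0]
  [0, 4, 0, 0, 0]
  [0, 0, 4, 1, 0]
  [0, 0, 0, 4, 0]
  [0, 0, 0, 0, 4]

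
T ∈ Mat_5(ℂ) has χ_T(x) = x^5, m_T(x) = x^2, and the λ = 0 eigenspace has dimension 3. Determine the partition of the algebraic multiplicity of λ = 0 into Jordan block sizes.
Block sizes for λ = 0: [2, 2, 1]

Step 1 — from the characteristic polynomial, algebraic multiplicity of λ = 0 is 5. From dim ker(T − (0)·I) = 3, there are exactly 3 Jordan blocks for λ = 0.
Step 2 — from the minimal polynomial, the factor (x − 0)^2 tells us the largest block for λ = 0 has size 2.
Step 3 — with total size 5, 3 blocks, and largest block 2, the block sizes (in nonincreasing order) are [2, 2, 1].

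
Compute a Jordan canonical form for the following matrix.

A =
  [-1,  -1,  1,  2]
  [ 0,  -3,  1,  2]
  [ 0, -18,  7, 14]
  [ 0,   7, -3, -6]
J_3(-1) ⊕ J_1(0)

The characteristic polynomial is
  det(x·I − A) = x^4 + 3*x^3 + 3*x^2 + x = x*(x + 1)^3

Eigenvalues and multiplicities (the geometric multiplicity of λ is n − rank(A − λI), which equals the number of Jordan blocks for λ):
  λ = -1: algebraic multiplicity = 3, geometric multiplicity = 1
  λ = 0: algebraic multiplicity = 1, geometric multiplicity = 1

Determining the block sizes for each eigenvalue:
  λ = -1: one block (gm = 1), so the single block has size am = 3 → block sizes [3]
  λ = 0: one block (gm = 1), so the single block has size am = 1 → block sizes [1]

Assembling the blocks gives a Jordan form
J =
  [-1,  1,  0, 0]
  [ 0, -1,  1, 0]
  [ 0,  0, -1, 0]
  [ 0,  0,  0, 0]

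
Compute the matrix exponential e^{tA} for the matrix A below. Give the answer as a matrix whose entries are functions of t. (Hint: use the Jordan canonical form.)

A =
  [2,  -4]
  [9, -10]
e^{tA} =
  [6*t*exp(-4*t) + exp(-4*t), -4*t*exp(-4*t)]
  [9*t*exp(-4*t), -6*t*exp(-4*t) + exp(-4*t)]

Strategy: write A = P · J · P⁻¹ where J is a Jordan canonical form, so e^{tA} = P · e^{tJ} · P⁻¹, and e^{tJ} can be computed block-by-block.

A has Jordan form
J =
  [-4,  1]
  [ 0, -4]
(up to reordering of blocks).

Per-block formulas:
  For a 2×2 Jordan block J_2(-4): exp(t · J_2(-4)) = e^(-4t)·(I + t·N), where N is the 2×2 nilpotent shift.

After assembling e^{tJ} and conjugating by P, we get:

e^{tA} =
  [6*t*exp(-4*t) + exp(-4*t), -4*t*exp(-4*t)]
  [9*t*exp(-4*t), -6*t*exp(-4*t) + exp(-4*t)]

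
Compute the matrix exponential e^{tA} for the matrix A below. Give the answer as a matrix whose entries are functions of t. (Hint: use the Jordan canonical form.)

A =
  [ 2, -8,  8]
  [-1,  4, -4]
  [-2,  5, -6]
e^{tA} =
  [-2*t^2 + 2*t + 1, -4*t^2 - 8*t, 8*t]
  [t^2 - t, 2*t^2 + 4*t + 1, -4*t]
  [3*t^2/2 - 2*t, 3*t^2 + 5*t, 1 - 6*t]

Strategy: write A = P · J · P⁻¹ where J is a Jordan canonical form, so e^{tA} = P · e^{tJ} · P⁻¹, and e^{tJ} can be computed block-by-block.

A has Jordan form
J =
  [0, 1, 0]
  [0, 0, 1]
  [0, 0, 0]
(up to reordering of blocks).

Per-block formulas:
  For a 3×3 Jordan block J_3(0): exp(t · J_3(0)) = e^(0t)·(I + t·N + (t^2/2)·N^2), where N is the 3×3 nilpotent shift.

After assembling e^{tJ} and conjugating by P, we get:

e^{tA} =
  [-2*t^2 + 2*t + 1, -4*t^2 - 8*t, 8*t]
  [t^2 - t, 2*t^2 + 4*t + 1, -4*t]
  [3*t^2/2 - 2*t, 3*t^2 + 5*t, 1 - 6*t]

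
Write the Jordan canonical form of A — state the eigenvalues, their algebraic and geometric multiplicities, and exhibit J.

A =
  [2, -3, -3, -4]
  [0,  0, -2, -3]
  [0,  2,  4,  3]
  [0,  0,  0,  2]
J_2(2) ⊕ J_2(2)

The characteristic polynomial is
  det(x·I − A) = x^4 - 8*x^3 + 24*x^2 - 32*x + 16 = (x - 2)^4

Eigenvalues and multiplicities (the geometric multiplicity of λ is n − rank(A − λI), which equals the number of Jordan blocks for λ):
  λ = 2: algebraic multiplicity = 4, geometric multiplicity = 2

Determining the block sizes for each eigenvalue:
  λ = 2: with am = 4 and gm = 2, the partition is not yet determined (e.g. several partitions of 4 into 2 parts exist). Let N = A − (2)·I. Computing rank(N^1) = 2, rank(N^2) = 0; the number of blocks of size ≥ j is rank(N^{j−1}) − rank(N^j), giving [2, 2]. So we have 2 block(s) of size 2 → block sizes [2, 2]

Assembling the blocks gives a Jordan form
J =
  [2, 1, 0, 0]
  [0, 2, 0, 0]
  [0, 0, 2, 1]
  [0, 0, 0, 2]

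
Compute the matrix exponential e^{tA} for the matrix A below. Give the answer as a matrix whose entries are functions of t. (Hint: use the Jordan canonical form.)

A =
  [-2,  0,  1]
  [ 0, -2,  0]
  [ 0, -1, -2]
e^{tA} =
  [exp(-2*t), -t^2*exp(-2*t)/2, t*exp(-2*t)]
  [0, exp(-2*t), 0]
  [0, -t*exp(-2*t), exp(-2*t)]

Strategy: write A = P · J · P⁻¹ where J is a Jordan canonical form, so e^{tA} = P · e^{tJ} · P⁻¹, and e^{tJ} can be computed block-by-block.

A has Jordan form
J =
  [-2,  1,  0]
  [ 0, -2,  1]
  [ 0,  0, -2]
(up to reordering of blocks).

Per-block formulas:
  For a 3×3 Jordan block J_3(-2): exp(t · J_3(-2)) = e^(-2t)·(I + t·N + (t^2/2)·N^2), where N is the 3×3 nilpotent shift.

After assembling e^{tJ} and conjugating by P, we get:

e^{tA} =
  [exp(-2*t), -t^2*exp(-2*t)/2, t*exp(-2*t)]
  [0, exp(-2*t), 0]
  [0, -t*exp(-2*t), exp(-2*t)]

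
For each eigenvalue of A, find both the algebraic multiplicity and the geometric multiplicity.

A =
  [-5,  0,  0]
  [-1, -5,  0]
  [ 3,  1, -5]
λ = -5: alg = 3, geom = 1

Step 1 — factor the characteristic polynomial to read off the algebraic multiplicities:
  χ_A(x) = (x + 5)^3

Step 2 — compute geometric multiplicities via the rank-nullity identity g(λ) = n − rank(A − λI):
  rank(A − (-5)·I) = 2, so dim ker(A − (-5)·I) = n − 2 = 1

Summary:
  λ = -5: algebraic multiplicity = 3, geometric multiplicity = 1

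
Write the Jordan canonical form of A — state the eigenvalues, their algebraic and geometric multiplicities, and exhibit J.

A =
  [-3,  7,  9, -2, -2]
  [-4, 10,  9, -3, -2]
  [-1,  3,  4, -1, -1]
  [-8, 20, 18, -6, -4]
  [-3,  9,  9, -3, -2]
J_2(0) ⊕ J_2(1) ⊕ J_1(1)

The characteristic polynomial is
  det(x·I − A) = x^5 - 3*x^4 + 3*x^3 - x^2 = x^2*(x - 1)^3

Eigenvalues and multiplicities (the geometric multiplicity of λ is n − rank(A − λI), which equals the number of Jordan blocks for λ):
  λ = 0: algebraic multiplicity = 2, geometric multiplicity = 1
  λ = 1: algebraic multiplicity = 3, geometric multiplicity = 2

Determining the block sizes for each eigenvalue:
  λ = 0: one block (gm = 1), so the single block has size am = 2 → block sizes [2]
  λ = 1: 2 blocks summing to 3 forces exactly one block of size 2 and the rest size 1 → block sizes [2, 1]

Assembling the blocks gives a Jordan form
J =
  [0, 1, 0, 0, 0]
  [0, 0, 0, 0, 0]
  [0, 0, 1, 1, 0]
  [0, 0, 0, 1, 0]
  [0, 0, 0, 0, 1]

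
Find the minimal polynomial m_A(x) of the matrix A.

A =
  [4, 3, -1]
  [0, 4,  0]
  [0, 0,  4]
x^2 - 8*x + 16

The characteristic polynomial is χ_A(x) = (x - 4)^3, so the eigenvalues are known. The minimal polynomial is
  m_A(x) = Π_λ (x − λ)^{k_λ}
where k_λ is the size of the *largest* Jordan block for λ (equivalently, the smallest k with (A − λI)^k v = 0 for every generalised eigenvector v of λ).

  λ = 4: largest Jordan block has size 2, contributing (x − 4)^2

So m_A(x) = (x - 4)^2 = x^2 - 8*x + 16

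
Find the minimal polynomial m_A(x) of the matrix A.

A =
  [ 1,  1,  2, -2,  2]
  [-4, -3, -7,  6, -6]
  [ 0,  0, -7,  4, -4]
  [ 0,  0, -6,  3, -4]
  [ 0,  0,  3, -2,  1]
x^3 + 3*x^2 + 3*x + 1

The characteristic polynomial is χ_A(x) = (x + 1)^5, so the eigenvalues are known. The minimal polynomial is
  m_A(x) = Π_λ (x − λ)^{k_λ}
where k_λ is the size of the *largest* Jordan block for λ (equivalently, the smallest k with (A − λI)^k v = 0 for every generalised eigenvector v of λ).

  λ = -1: largest Jordan block has size 3, contributing (x + 1)^3

So m_A(x) = (x + 1)^3 = x^3 + 3*x^2 + 3*x + 1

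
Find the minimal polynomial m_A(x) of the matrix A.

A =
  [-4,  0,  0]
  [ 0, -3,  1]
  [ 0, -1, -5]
x^2 + 8*x + 16

The characteristic polynomial is χ_A(x) = (x + 4)^3, so the eigenvalues are known. The minimal polynomial is
  m_A(x) = Π_λ (x − λ)^{k_λ}
where k_λ is the size of the *largest* Jordan block for λ (equivalently, the smallest k with (A − λI)^k v = 0 for every generalised eigenvector v of λ).

  λ = -4: largest Jordan block has size 2, contributing (x + 4)^2

So m_A(x) = (x + 4)^2 = x^2 + 8*x + 16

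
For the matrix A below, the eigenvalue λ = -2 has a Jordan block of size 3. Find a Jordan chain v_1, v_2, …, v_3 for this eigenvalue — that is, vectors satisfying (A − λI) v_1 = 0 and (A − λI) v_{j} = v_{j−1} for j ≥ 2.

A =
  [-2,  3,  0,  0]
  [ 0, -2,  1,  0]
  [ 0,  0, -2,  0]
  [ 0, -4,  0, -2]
A Jordan chain for λ = -2 of length 3:
v_1 = (3, 0, 0, -4)ᵀ
v_2 = (0, 1, 0, 0)ᵀ
v_3 = (0, 0, 1, 0)ᵀ

Let N = A − (-2)·I. We want v_3 with N^3 v_3 = 0 but N^2 v_3 ≠ 0; then v_{j-1} := N · v_j for j = 3, …, 2.

Pick v_3 = (0, 0, 1, 0)ᵀ.
Then v_2 = N · v_3 = (0, 1, 0, 0)ᵀ.
Then v_1 = N · v_2 = (3, 0, 0, -4)ᵀ.

Sanity check: (A − (-2)·I) v_1 = (0, 0, 0, 0)ᵀ = 0. ✓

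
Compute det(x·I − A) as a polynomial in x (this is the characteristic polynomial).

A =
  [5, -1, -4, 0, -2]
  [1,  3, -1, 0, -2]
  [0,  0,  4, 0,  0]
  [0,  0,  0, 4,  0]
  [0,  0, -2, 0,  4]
x^5 - 20*x^4 + 160*x^3 - 640*x^2 + 1280*x - 1024

Expanding det(x·I − A) (e.g. by cofactor expansion or by noting that A is similar to its Jordan form J, which has the same characteristic polynomial as A) gives
  χ_A(x) = x^5 - 20*x^4 + 160*x^3 - 640*x^2 + 1280*x - 1024
which factors as (x - 4)^5. The eigenvalues (with algebraic multiplicities) are λ = 4 with multiplicity 5.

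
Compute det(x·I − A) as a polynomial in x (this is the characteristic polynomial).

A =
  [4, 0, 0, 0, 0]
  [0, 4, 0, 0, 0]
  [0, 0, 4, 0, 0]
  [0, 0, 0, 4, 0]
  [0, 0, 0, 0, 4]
x^5 - 20*x^4 + 160*x^3 - 640*x^2 + 1280*x - 1024

Expanding det(x·I − A) (e.g. by cofactor expansion or by noting that A is similar to its Jordan form J, which has the same characteristic polynomial as A) gives
  χ_A(x) = x^5 - 20*x^4 + 160*x^3 - 640*x^2 + 1280*x - 1024
which factors as (x - 4)^5. The eigenvalues (with algebraic multiplicities) are λ = 4 with multiplicity 5.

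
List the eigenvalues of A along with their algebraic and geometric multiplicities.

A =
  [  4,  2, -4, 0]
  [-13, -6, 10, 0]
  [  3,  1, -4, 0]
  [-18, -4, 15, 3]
λ = -2: alg = 3, geom = 1; λ = 3: alg = 1, geom = 1

Step 1 — factor the characteristic polynomial to read off the algebraic multiplicities:
  χ_A(x) = (x - 3)*(x + 2)^3

Step 2 — compute geometric multiplicities via the rank-nullity identity g(λ) = n − rank(A − λI):
  rank(A − (-2)·I) = 3, so dim ker(A − (-2)·I) = n − 3 = 1
  rank(A − (3)·I) = 3, so dim ker(A − (3)·I) = n − 3 = 1

Summary:
  λ = -2: algebraic multiplicity = 3, geometric multiplicity = 1
  λ = 3: algebraic multiplicity = 1, geometric multiplicity = 1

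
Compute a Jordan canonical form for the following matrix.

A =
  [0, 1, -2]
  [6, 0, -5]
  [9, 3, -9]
J_3(-3)

The characteristic polynomial is
  det(x·I − A) = x^3 + 9*x^2 + 27*x + 27 = (x + 3)^3

Eigenvalues and multiplicities (the geometric multiplicity of λ is n − rank(A − λI), which equals the number of Jordan blocks for λ):
  λ = -3: algebraic multiplicity = 3, geometric multiplicity = 1

Determining the block sizes for each eigenvalue:
  λ = -3: one block (gm = 1), so the single block has size am = 3 → block sizes [3]

Assembling the blocks gives a Jordan form
J =
  [-3,  1,  0]
  [ 0, -3,  1]
  [ 0,  0, -3]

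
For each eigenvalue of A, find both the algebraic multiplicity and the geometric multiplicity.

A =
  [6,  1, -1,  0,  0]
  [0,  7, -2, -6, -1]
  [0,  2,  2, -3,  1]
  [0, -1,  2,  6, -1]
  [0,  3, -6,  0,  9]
λ = 6: alg = 5, geom = 2

Step 1 — factor the characteristic polynomial to read off the algebraic multiplicities:
  χ_A(x) = (x - 6)^5

Step 2 — compute geometric multiplicities via the rank-nullity identity g(λ) = n − rank(A − λI):
  rank(A − (6)·I) = 3, so dim ker(A − (6)·I) = n − 3 = 2

Summary:
  λ = 6: algebraic multiplicity = 5, geometric multiplicity = 2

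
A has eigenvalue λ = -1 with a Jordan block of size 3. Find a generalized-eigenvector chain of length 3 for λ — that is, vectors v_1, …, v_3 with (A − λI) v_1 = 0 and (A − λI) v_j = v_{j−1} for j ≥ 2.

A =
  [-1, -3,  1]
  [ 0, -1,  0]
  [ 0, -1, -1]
A Jordan chain for λ = -1 of length 3:
v_1 = (-1, 0, 0)ᵀ
v_2 = (-3, 0, -1)ᵀ
v_3 = (0, 1, 0)ᵀ

Let N = A − (-1)·I. We want v_3 with N^3 v_3 = 0 but N^2 v_3 ≠ 0; then v_{j-1} := N · v_j for j = 3, …, 2.

Pick v_3 = (0, 1, 0)ᵀ.
Then v_2 = N · v_3 = (-3, 0, -1)ᵀ.
Then v_1 = N · v_2 = (-1, 0, 0)ᵀ.

Sanity check: (A − (-1)·I) v_1 = (0, 0, 0)ᵀ = 0. ✓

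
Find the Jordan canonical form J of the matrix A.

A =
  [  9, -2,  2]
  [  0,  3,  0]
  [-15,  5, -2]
J_1(3) ⊕ J_1(3) ⊕ J_1(4)

The characteristic polynomial is
  det(x·I − A) = x^3 - 10*x^2 + 33*x - 36 = (x - 4)*(x - 3)^2

Eigenvalues and multiplicities (the geometric multiplicity of λ is n − rank(A − λI), which equals the number of Jordan blocks for λ):
  λ = 3: algebraic multiplicity = 2, geometric multiplicity = 2
  λ = 4: algebraic multiplicity = 1, geometric multiplicity = 1

Determining the block sizes for each eigenvalue:
  λ = 3: gm = am = 2, so every block has size 1 → block sizes [1, 1]
  λ = 4: one block (gm = 1), so the single block has size am = 1 → block sizes [1]

Assembling the blocks gives a Jordan form
J =
  [3, 0, 0]
  [0, 3, 0]
  [0, 0, 4]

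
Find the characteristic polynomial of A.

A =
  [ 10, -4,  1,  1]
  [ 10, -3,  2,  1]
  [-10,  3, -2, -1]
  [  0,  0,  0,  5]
x^4 - 10*x^3 + 25*x^2

Expanding det(x·I − A) (e.g. by cofactor expansion or by noting that A is similar to its Jordan form J, which has the same characteristic polynomial as A) gives
  χ_A(x) = x^4 - 10*x^3 + 25*x^2
which factors as x^2*(x - 5)^2. The eigenvalues (with algebraic multiplicities) are λ = 0 with multiplicity 2, λ = 5 with multiplicity 2.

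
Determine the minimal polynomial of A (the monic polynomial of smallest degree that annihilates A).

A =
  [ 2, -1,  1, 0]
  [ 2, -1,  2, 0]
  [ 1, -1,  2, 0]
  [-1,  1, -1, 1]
x^2 - 2*x + 1

The characteristic polynomial is χ_A(x) = (x - 1)^4, so the eigenvalues are known. The minimal polynomial is
  m_A(x) = Π_λ (x − λ)^{k_λ}
where k_λ is the size of the *largest* Jordan block for λ (equivalently, the smallest k with (A − λI)^k v = 0 for every generalised eigenvector v of λ).

  λ = 1: largest Jordan block has size 2, contributing (x − 1)^2

So m_A(x) = (x - 1)^2 = x^2 - 2*x + 1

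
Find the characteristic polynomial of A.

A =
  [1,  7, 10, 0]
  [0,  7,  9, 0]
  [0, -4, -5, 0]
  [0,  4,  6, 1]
x^4 - 4*x^3 + 6*x^2 - 4*x + 1

Expanding det(x·I − A) (e.g. by cofactor expansion or by noting that A is similar to its Jordan form J, which has the same characteristic polynomial as A) gives
  χ_A(x) = x^4 - 4*x^3 + 6*x^2 - 4*x + 1
which factors as (x - 1)^4. The eigenvalues (with algebraic multiplicities) are λ = 1 with multiplicity 4.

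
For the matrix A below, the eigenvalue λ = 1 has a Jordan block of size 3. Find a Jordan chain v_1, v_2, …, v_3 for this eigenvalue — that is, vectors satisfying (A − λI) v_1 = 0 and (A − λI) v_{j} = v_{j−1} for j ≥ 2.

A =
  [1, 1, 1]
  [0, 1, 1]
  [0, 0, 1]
A Jordan chain for λ = 1 of length 3:
v_1 = (1, 0, 0)ᵀ
v_2 = (1, 1, 0)ᵀ
v_3 = (0, 0, 1)ᵀ

Let N = A − (1)·I. We want v_3 with N^3 v_3 = 0 but N^2 v_3 ≠ 0; then v_{j-1} := N · v_j for j = 3, …, 2.

Pick v_3 = (0, 0, 1)ᵀ.
Then v_2 = N · v_3 = (1, 1, 0)ᵀ.
Then v_1 = N · v_2 = (1, 0, 0)ᵀ.

Sanity check: (A − (1)·I) v_1 = (0, 0, 0)ᵀ = 0. ✓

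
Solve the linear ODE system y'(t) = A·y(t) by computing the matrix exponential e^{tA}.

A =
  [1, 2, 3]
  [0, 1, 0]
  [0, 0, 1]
e^{tA} =
  [exp(t), 2*t*exp(t), 3*t*exp(t)]
  [0, exp(t), 0]
  [0, 0, exp(t)]

Strategy: write A = P · J · P⁻¹ where J is a Jordan canonical form, so e^{tA} = P · e^{tJ} · P⁻¹, and e^{tJ} can be computed block-by-block.

A has Jordan form
J =
  [1, 1, 0]
  [0, 1, 0]
  [0, 0, 1]
(up to reordering of blocks).

Per-block formulas:
  For a 2×2 Jordan block J_2(1): exp(t · J_2(1)) = e^(1t)·(I + t·N), where N is the 2×2 nilpotent shift.
  For a 1×1 block at λ = 1: exp(t · [1]) = [e^(1t)].

After assembling e^{tJ} and conjugating by P, we get:

e^{tA} =
  [exp(t), 2*t*exp(t), 3*t*exp(t)]
  [0, exp(t), 0]
  [0, 0, exp(t)]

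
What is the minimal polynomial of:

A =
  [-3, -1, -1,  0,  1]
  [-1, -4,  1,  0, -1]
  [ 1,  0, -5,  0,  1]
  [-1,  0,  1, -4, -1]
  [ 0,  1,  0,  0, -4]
x^3 + 12*x^2 + 48*x + 64

The characteristic polynomial is χ_A(x) = (x + 4)^5, so the eigenvalues are known. The minimal polynomial is
  m_A(x) = Π_λ (x − λ)^{k_λ}
where k_λ is the size of the *largest* Jordan block for λ (equivalently, the smallest k with (A − λI)^k v = 0 for every generalised eigenvector v of λ).

  λ = -4: largest Jordan block has size 3, contributing (x + 4)^3

So m_A(x) = (x + 4)^3 = x^3 + 12*x^2 + 48*x + 64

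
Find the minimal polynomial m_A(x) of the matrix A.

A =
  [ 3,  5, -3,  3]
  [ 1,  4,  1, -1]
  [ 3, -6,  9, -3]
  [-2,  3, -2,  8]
x^3 - 18*x^2 + 108*x - 216

The characteristic polynomial is χ_A(x) = (x - 6)^4, so the eigenvalues are known. The minimal polynomial is
  m_A(x) = Π_λ (x − λ)^{k_λ}
where k_λ is the size of the *largest* Jordan block for λ (equivalently, the smallest k with (A − λI)^k v = 0 for every generalised eigenvector v of λ).

  λ = 6: largest Jordan block has size 3, contributing (x − 6)^3

So m_A(x) = (x - 6)^3 = x^3 - 18*x^2 + 108*x - 216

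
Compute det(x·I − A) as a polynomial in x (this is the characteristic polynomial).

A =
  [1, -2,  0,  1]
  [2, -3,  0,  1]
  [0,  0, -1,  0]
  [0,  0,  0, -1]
x^4 + 4*x^3 + 6*x^2 + 4*x + 1

Expanding det(x·I − A) (e.g. by cofactor expansion or by noting that A is similar to its Jordan form J, which has the same characteristic polynomial as A) gives
  χ_A(x) = x^4 + 4*x^3 + 6*x^2 + 4*x + 1
which factors as (x + 1)^4. The eigenvalues (with algebraic multiplicities) are λ = -1 with multiplicity 4.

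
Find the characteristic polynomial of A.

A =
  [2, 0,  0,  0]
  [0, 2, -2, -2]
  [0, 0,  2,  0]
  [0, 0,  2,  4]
x^4 - 10*x^3 + 36*x^2 - 56*x + 32

Expanding det(x·I − A) (e.g. by cofactor expansion or by noting that A is similar to its Jordan form J, which has the same characteristic polynomial as A) gives
  χ_A(x) = x^4 - 10*x^3 + 36*x^2 - 56*x + 32
which factors as (x - 4)*(x - 2)^3. The eigenvalues (with algebraic multiplicities) are λ = 2 with multiplicity 3, λ = 4 with multiplicity 1.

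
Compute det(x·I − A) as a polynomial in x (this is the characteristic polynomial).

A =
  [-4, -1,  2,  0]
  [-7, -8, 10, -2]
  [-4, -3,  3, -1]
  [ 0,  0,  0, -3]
x^4 + 12*x^3 + 54*x^2 + 108*x + 81

Expanding det(x·I − A) (e.g. by cofactor expansion or by noting that A is similar to its Jordan form J, which has the same characteristic polynomial as A) gives
  χ_A(x) = x^4 + 12*x^3 + 54*x^2 + 108*x + 81
which factors as (x + 3)^4. The eigenvalues (with algebraic multiplicities) are λ = -3 with multiplicity 4.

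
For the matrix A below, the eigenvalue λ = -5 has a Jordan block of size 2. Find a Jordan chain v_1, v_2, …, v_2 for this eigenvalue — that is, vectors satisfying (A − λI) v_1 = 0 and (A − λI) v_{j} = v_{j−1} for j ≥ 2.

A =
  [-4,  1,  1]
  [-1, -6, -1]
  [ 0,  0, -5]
A Jordan chain for λ = -5 of length 2:
v_1 = (1, -1, 0)ᵀ
v_2 = (1, 0, 0)ᵀ

Let N = A − (-5)·I. We want v_2 with N^2 v_2 = 0 but N^1 v_2 ≠ 0; then v_{j-1} := N · v_j for j = 2, …, 2.

Pick v_2 = (1, 0, 0)ᵀ.
Then v_1 = N · v_2 = (1, -1, 0)ᵀ.

Sanity check: (A − (-5)·I) v_1 = (0, 0, 0)ᵀ = 0. ✓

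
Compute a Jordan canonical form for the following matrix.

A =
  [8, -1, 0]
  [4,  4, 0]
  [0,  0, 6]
J_2(6) ⊕ J_1(6)

The characteristic polynomial is
  det(x·I − A) = x^3 - 18*x^2 + 108*x - 216 = (x - 6)^3

Eigenvalues and multiplicities (the geometric multiplicity of λ is n − rank(A − λI), which equals the number of Jordan blocks for λ):
  λ = 6: algebraic multiplicity = 3, geometric multiplicity = 2

Determining the block sizes for each eigenvalue:
  λ = 6: 2 blocks summing to 3 forces exactly one block of size 2 and the rest size 1 → block sizes [2, 1]

Assembling the blocks gives a Jordan form
J =
  [6, 1, 0]
  [0, 6, 0]
  [0, 0, 6]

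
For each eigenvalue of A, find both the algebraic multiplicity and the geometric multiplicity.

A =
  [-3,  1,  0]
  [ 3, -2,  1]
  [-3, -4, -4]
λ = -3: alg = 3, geom = 1

Step 1 — factor the characteristic polynomial to read off the algebraic multiplicities:
  χ_A(x) = (x + 3)^3

Step 2 — compute geometric multiplicities via the rank-nullity identity g(λ) = n − rank(A − λI):
  rank(A − (-3)·I) = 2, so dim ker(A − (-3)·I) = n − 2 = 1

Summary:
  λ = -3: algebraic multiplicity = 3, geometric multiplicity = 1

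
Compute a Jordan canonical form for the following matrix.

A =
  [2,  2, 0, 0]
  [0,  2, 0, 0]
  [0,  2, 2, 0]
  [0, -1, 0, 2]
J_2(2) ⊕ J_1(2) ⊕ J_1(2)

The characteristic polynomial is
  det(x·I − A) = x^4 - 8*x^3 + 24*x^2 - 32*x + 16 = (x - 2)^4

Eigenvalues and multiplicities (the geometric multiplicity of λ is n − rank(A − λI), which equals the number of Jordan blocks for λ):
  λ = 2: algebraic multiplicity = 4, geometric multiplicity = 3

Determining the block sizes for each eigenvalue:
  λ = 2: 3 blocks summing to 4 forces exactly one block of size 2 and the rest size 1 → block sizes [2, 1, 1]

Assembling the blocks gives a Jordan form
J =
  [2, 1, 0, 0]
  [0, 2, 0, 0]
  [0, 0, 2, 0]
  [0, 0, 0, 2]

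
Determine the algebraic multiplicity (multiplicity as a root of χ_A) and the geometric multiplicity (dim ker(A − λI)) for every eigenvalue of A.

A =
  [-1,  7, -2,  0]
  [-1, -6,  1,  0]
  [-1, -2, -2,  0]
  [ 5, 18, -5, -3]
λ = -3: alg = 4, geom = 2

Step 1 — factor the characteristic polynomial to read off the algebraic multiplicities:
  χ_A(x) = (x + 3)^4

Step 2 — compute geometric multiplicities via the rank-nullity identity g(λ) = n − rank(A − λI):
  rank(A − (-3)·I) = 2, so dim ker(A − (-3)·I) = n − 2 = 2

Summary:
  λ = -3: algebraic multiplicity = 4, geometric multiplicity = 2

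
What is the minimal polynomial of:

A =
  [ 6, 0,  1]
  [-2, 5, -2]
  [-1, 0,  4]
x^2 - 10*x + 25

The characteristic polynomial is χ_A(x) = (x - 5)^3, so the eigenvalues are known. The minimal polynomial is
  m_A(x) = Π_λ (x − λ)^{k_λ}
where k_λ is the size of the *largest* Jordan block for λ (equivalently, the smallest k with (A − λI)^k v = 0 for every generalised eigenvector v of λ).

  λ = 5: largest Jordan block has size 2, contributing (x − 5)^2

So m_A(x) = (x - 5)^2 = x^2 - 10*x + 25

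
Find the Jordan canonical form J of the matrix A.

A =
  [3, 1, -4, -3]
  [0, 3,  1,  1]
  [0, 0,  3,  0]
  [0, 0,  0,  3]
J_3(3) ⊕ J_1(3)

The characteristic polynomial is
  det(x·I − A) = x^4 - 12*x^3 + 54*x^2 - 108*x + 81 = (x - 3)^4

Eigenvalues and multiplicities (the geometric multiplicity of λ is n − rank(A − λI), which equals the number of Jordan blocks for λ):
  λ = 3: algebraic multiplicity = 4, geometric multiplicity = 2

Determining the block sizes for each eigenvalue:
  λ = 3: with am = 4 and gm = 2, the partition is not yet determined (e.g. several partitions of 4 into 2 parts exist). Let N = A − (3)·I. Computing rank(N^1) = 2, rank(N^2) = 1, rank(N^3) = 0; the number of blocks of size ≥ j is rank(N^{j−1}) − rank(N^j), giving [2, 1, 1]. So we have 1 block(s) of size 3, 1 block(s) of size 1 → block sizes [3, 1]

Assembling the blocks gives a Jordan form
J =
  [3, 1, 0, 0]
  [0, 3, 1, 0]
  [0, 0, 3, 0]
  [0, 0, 0, 3]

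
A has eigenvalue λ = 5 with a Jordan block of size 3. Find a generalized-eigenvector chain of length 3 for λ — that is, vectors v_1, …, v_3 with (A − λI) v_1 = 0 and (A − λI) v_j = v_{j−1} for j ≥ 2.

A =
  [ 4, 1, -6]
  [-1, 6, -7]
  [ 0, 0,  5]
A Jordan chain for λ = 5 of length 3:
v_1 = (-1, -1, 0)ᵀ
v_2 = (-6, -7, 0)ᵀ
v_3 = (0, 0, 1)ᵀ

Let N = A − (5)·I. We want v_3 with N^3 v_3 = 0 but N^2 v_3 ≠ 0; then v_{j-1} := N · v_j for j = 3, …, 2.

Pick v_3 = (0, 0, 1)ᵀ.
Then v_2 = N · v_3 = (-6, -7, 0)ᵀ.
Then v_1 = N · v_2 = (-1, -1, 0)ᵀ.

Sanity check: (A − (5)·I) v_1 = (0, 0, 0)ᵀ = 0. ✓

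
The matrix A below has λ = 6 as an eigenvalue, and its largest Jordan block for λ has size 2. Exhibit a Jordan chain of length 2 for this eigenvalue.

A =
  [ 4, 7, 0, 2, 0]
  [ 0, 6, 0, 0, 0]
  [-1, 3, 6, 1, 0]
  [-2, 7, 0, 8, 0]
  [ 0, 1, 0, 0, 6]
A Jordan chain for λ = 6 of length 2:
v_1 = (-2, 0, -1, -2, 0)ᵀ
v_2 = (1, 0, 0, 0, 0)ᵀ

Let N = A − (6)·I. We want v_2 with N^2 v_2 = 0 but N^1 v_2 ≠ 0; then v_{j-1} := N · v_j for j = 2, …, 2.

Pick v_2 = (1, 0, 0, 0, 0)ᵀ.
Then v_1 = N · v_2 = (-2, 0, -1, -2, 0)ᵀ.

Sanity check: (A − (6)·I) v_1 = (0, 0, 0, 0, 0)ᵀ = 0. ✓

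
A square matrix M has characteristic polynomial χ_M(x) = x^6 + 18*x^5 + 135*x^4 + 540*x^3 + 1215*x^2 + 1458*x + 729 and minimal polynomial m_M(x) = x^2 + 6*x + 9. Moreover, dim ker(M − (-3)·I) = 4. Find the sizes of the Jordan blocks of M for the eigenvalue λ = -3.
Block sizes for λ = -3: [2, 2, 1, 1]

Step 1 — from the characteristic polynomial, algebraic multiplicity of λ = -3 is 6. From dim ker(M − (-3)·I) = 4, there are exactly 4 Jordan blocks for λ = -3.
Step 2 — from the minimal polynomial, the factor (x + 3)^2 tells us the largest block for λ = -3 has size 2.
Step 3 — with total size 6, 4 blocks, and largest block 2, the block sizes (in nonincreasing order) are [2, 2, 1, 1].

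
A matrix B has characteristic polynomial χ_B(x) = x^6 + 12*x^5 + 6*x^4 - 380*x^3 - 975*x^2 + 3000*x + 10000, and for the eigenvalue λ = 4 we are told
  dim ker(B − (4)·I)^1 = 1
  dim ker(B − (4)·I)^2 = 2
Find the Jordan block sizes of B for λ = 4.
Block sizes for λ = 4: [2]

From the dimensions of kernels of powers, the number of Jordan blocks of size at least j is d_j − d_{j−1} where d_j = dim ker(N^j) (with d_0 = 0). Computing the differences gives [1, 1].
The number of blocks of size exactly k is (#blocks of size ≥ k) − (#blocks of size ≥ k + 1), so the partition is: 1 block(s) of size 2.
In nonincreasing order the block sizes are [2].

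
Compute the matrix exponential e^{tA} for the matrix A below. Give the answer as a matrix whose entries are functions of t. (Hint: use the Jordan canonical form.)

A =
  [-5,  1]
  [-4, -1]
e^{tA} =
  [-2*t*exp(-3*t) + exp(-3*t), t*exp(-3*t)]
  [-4*t*exp(-3*t), 2*t*exp(-3*t) + exp(-3*t)]

Strategy: write A = P · J · P⁻¹ where J is a Jordan canonical form, so e^{tA} = P · e^{tJ} · P⁻¹, and e^{tJ} can be computed block-by-block.

A has Jordan form
J =
  [-3,  1]
  [ 0, -3]
(up to reordering of blocks).

Per-block formulas:
  For a 2×2 Jordan block J_2(-3): exp(t · J_2(-3)) = e^(-3t)·(I + t·N), where N is the 2×2 nilpotent shift.

After assembling e^{tJ} and conjugating by P, we get:

e^{tA} =
  [-2*t*exp(-3*t) + exp(-3*t), t*exp(-3*t)]
  [-4*t*exp(-3*t), 2*t*exp(-3*t) + exp(-3*t)]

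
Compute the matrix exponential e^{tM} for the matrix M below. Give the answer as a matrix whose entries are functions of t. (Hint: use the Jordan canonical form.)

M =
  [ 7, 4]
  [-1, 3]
e^{tM} =
  [2*t*exp(5*t) + exp(5*t), 4*t*exp(5*t)]
  [-t*exp(5*t), -2*t*exp(5*t) + exp(5*t)]

Strategy: write M = P · J · P⁻¹ where J is a Jordan canonical form, so e^{tM} = P · e^{tJ} · P⁻¹, and e^{tJ} can be computed block-by-block.

M has Jordan form
J =
  [5, 1]
  [0, 5]
(up to reordering of blocks).

Per-block formulas:
  For a 2×2 Jordan block J_2(5): exp(t · J_2(5)) = e^(5t)·(I + t·N), where N is the 2×2 nilpotent shift.

After assembling e^{tJ} and conjugating by P, we get:

e^{tM} =
  [2*t*exp(5*t) + exp(5*t), 4*t*exp(5*t)]
  [-t*exp(5*t), -2*t*exp(5*t) + exp(5*t)]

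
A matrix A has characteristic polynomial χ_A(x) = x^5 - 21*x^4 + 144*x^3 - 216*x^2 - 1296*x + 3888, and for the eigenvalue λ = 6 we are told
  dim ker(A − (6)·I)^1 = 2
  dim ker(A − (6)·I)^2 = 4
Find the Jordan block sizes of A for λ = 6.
Block sizes for λ = 6: [2, 2]

From the dimensions of kernels of powers, the number of Jordan blocks of size at least j is d_j − d_{j−1} where d_j = dim ker(N^j) (with d_0 = 0). Computing the differences gives [2, 2].
The number of blocks of size exactly k is (#blocks of size ≥ k) − (#blocks of size ≥ k + 1), so the partition is: 2 block(s) of size 2.
In nonincreasing order the block sizes are [2, 2].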